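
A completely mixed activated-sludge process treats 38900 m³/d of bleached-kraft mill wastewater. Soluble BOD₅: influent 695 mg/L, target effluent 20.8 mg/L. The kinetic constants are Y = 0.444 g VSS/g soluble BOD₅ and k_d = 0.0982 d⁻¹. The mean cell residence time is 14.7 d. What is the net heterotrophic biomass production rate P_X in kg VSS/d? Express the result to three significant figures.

P_X ≈ 4770 kg VSS/d

Correct the yield for decay: Y_obs = Y/(1 + k_d θ_c) = 0.444 / (1 + 0.0982 × 14.7) = 0.444 / 2.444 = 0.1817.
ΔS = 695 − 20.8 = 674.2 mg/L, so the substrate removal rate is 38900 × 674.2/1000 = 26226 kg soluble BOD₅/d.
P_X = Y_obs · Q(S₀ − S) = 0.1817 × 26226 = 4765 kg VSS/d.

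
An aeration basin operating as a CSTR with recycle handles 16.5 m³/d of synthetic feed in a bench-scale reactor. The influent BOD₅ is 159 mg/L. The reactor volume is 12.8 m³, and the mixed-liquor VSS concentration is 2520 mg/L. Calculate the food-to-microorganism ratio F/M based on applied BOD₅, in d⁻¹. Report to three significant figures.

F/M ≈ 0.0813 d⁻¹

F/M = Q·S₀ / (V·X) = 16.5 × 159 / (12.80 × 2520) = 0.08133 g BOD₅·(g VSS·d)⁻¹.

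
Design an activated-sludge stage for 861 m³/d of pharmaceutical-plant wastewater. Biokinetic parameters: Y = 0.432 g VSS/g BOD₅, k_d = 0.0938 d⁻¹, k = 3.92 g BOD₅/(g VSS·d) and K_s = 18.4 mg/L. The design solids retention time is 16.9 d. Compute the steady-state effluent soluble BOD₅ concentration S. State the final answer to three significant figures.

From the Monod/SRT balance for a CMAS, S = K_s·(1+k_d θ_c)/[θ_c·(Y k − k_d) − 1] = 18.4 × (1 + 0.0938 × 16.9) / [16.9 × (0.432 × 3.92 − 0.0938) − 1] = 47.57 / 26.03 = 1.827 mg/L.

S ≈ 1.83 mg/L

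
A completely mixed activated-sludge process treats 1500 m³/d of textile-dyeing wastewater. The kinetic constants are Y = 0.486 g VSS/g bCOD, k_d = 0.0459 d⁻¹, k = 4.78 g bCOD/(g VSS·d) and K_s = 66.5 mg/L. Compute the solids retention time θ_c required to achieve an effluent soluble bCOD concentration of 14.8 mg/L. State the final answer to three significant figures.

At the target effluent, Y k S/(K_s+S) = 0.486×4.78×14.8/81.30 = 0.4229 d⁻¹.
1/θ_c = 0.4229 − 0.0459 = 0.3770 d⁻¹, so θ_c = 2.653 d.

θ_c ≈ 2.65 d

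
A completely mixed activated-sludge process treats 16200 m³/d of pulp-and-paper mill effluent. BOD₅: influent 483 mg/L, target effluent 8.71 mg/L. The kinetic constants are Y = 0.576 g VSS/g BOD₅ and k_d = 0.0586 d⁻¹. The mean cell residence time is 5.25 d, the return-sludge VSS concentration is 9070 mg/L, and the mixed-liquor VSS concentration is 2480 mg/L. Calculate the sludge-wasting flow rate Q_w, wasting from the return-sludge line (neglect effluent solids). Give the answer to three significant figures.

Q_w ≈ 373 m³/d

Rearranging the biomass balance for a CMAS with decay, V = Y·Q·ΔS·θ_c / [X·(1+k_d θ_c)] = 0.576 × 16200 × (483 − 8.71) × 5.25 / [2480 × (1 + 0.0586 × 5.25)] = 2.32×10^7 / 3243 = 7165 m³.
Wasting from the return line (neglecting effluent solids): Q_w = V·X / (θ_c·X_r) = 7165 × 2480 / (5.25 × 9070) = 373.1 m³/d.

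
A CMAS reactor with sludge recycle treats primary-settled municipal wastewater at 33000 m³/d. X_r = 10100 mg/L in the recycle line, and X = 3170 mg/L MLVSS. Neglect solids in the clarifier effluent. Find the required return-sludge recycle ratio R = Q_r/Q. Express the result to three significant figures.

Solids balance on the clarifier gives (1+R)X = R·X_r, so R = X/(X_r − X) = 3170 / (10100 − 3170) = 0.4574.

R ≈ 0.457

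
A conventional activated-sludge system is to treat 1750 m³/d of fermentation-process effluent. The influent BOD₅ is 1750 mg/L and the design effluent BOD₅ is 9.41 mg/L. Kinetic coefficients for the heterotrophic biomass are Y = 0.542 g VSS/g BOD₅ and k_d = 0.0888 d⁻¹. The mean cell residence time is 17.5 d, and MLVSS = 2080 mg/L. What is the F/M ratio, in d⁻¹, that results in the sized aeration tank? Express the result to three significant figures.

F/M ≈ 0.271 d⁻¹

Steady-state biomass mass balance: V·X·(1 + k_d·θ_c) = Y·Q·(S₀ − S)·θ_c, so V = 0.542 × 1750 × (1750 − 9.41) × 17.5 / [2080 × (1 + 0.0888 × 17.5)] = 2.89×10^7 / 5312 = 5439 m³.
F/M = applied load / biomass = Q·S₀/(V·X) = 1750 × 1750 / (5439 × 2080) = 0.2707 d⁻¹.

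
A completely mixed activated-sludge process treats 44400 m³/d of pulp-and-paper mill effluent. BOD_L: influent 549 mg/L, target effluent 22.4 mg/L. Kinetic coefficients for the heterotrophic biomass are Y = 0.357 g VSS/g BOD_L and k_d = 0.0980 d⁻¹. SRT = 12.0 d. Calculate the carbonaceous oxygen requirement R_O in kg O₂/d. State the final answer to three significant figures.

Observed yield with endogenous decay: Y_obs = Y / (1 + k_d·θ_c) = 0.357 / (1 + 0.0980 × 12.0) = 0.357 / 2.176 = 0.1641 g VSS/g BOD_L.
ΔS = 549 − 22.4 = 526.6 mg/L, so the substrate removal rate is 44400 × 526.6/1000 = 23381 kg BOD_L/d.
Biomass synthesised: P_X = Y_obs × 23381 = 3836 kg VSS/d.
R_O = Q·ΔS − 1.42 P_X = 23381 − 5447 = 17934 kg O₂/d.

R_O ≈ 17900 kg O₂/d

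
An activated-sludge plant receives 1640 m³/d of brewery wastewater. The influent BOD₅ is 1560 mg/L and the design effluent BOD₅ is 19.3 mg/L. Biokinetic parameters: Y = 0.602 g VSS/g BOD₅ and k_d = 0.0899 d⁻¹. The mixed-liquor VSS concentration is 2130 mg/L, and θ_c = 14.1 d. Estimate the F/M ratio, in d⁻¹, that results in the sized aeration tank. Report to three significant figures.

Rearranging the biomass balance for a CMAS with decay, V = Y·Q·ΔS·θ_c / [X·(1+k_d θ_c)] = 0.602 × 1640 × (1560 − 19.3) × 14.1 / [2130 × (1 + 0.0899 × 14.1)] = 2.14×10^7 / 4830 = 4441 m³.
F/M = Q·S₀ / (V·X) = 1640 × 1560 / (4441 × 2130) = 0.2705 g BOD₅·(g VSS·d)⁻¹.

F/M ≈ 0.270 d⁻¹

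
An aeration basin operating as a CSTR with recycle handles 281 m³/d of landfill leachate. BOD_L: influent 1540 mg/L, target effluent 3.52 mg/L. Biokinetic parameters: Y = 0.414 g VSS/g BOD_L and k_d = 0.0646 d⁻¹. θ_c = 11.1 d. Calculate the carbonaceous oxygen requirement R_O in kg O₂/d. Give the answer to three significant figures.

R_O ≈ 284 kg O₂/d

Observed yield with endogenous decay: Y_obs = Y / (1 + k_d·θ_c) = 0.414 / (1 + 0.0646 × 11.1) = 0.414 / 1.717 = 0.2411 g VSS/g BOD_L.
Substrate removed = Q·(S₀ − S) = 281 m³/d × (1540 − 3.52) g/m³ = 4.32×10^5 g/d = 431.8 kg/d.
P_X = Y_obs·Q·(S₀ − S) = 0.2411 × 431.8 = 104.1 kg VSS/d.
R_O = Q·(S₀ − S) − 1.42·P_X = 431.8 − 1.42 × 104.1 = 283.9 kg O₂/d.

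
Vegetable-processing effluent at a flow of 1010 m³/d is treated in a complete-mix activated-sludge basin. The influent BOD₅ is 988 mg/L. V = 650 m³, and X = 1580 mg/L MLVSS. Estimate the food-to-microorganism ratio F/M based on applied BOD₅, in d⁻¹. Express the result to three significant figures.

F/M = Q·S₀ / (V·X) = 1010 × 988 / (650.0 × 1580) = 0.9716 g BOD₅·(g VSS·d)⁻¹.

F/M ≈ 0.972 d⁻¹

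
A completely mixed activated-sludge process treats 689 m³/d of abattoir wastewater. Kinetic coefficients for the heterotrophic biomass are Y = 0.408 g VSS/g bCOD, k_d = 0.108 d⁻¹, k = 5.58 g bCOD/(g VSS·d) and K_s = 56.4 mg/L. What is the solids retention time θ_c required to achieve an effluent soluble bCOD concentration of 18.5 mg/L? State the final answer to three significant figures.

At the target effluent, Y k S/(K_s+S) = 0.408×5.58×18.5/74.90 = 0.5623 d⁻¹.
1/θ_c = 0.5623 − 0.108 = 0.4543 d⁻¹, so θ_c = 2.201 d.

θ_c ≈ 2.20 d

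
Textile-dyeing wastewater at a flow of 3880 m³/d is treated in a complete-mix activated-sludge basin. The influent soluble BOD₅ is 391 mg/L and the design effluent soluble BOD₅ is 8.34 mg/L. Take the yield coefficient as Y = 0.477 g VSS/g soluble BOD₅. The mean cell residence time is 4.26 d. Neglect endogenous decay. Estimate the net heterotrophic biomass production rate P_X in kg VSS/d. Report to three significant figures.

Since k_d ≈ 0, Y_obs = Y = 0.477 g VSS/g soluble BOD₅.
Q·(S₀ − S) = 3880 × (391 − 8.34) × 10⁻³ = 1485 kg/d removed.
Biomass produced: P_X = Y_obs·Q·ΔS = 0.4770 × 1485 ≈ 708.2 kg VSS/d.

P_X ≈ 708 kg VSS/d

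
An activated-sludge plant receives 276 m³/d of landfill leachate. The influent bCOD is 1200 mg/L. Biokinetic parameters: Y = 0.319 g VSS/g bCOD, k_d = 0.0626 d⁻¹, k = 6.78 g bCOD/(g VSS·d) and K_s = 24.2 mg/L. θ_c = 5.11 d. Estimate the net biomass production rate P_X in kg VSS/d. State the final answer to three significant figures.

From the Monod/SRT balance for a CMAS, S = K_s·(1+k_d θ_c)/[θ_c·(Y k − k_d) − 1] = 24.2 × (1 + 0.0626 × 5.11) / [5.11 × (0.319 × 6.78 − 0.0626) − 1] = 31.94 / 9.732 = 3.282 mg/L.
Y_obs = Y / (1 + k_d θ_c) = 0.319 / (1 + 0.0626 × 5.11) = 0.319 / 1.320 = 0.2417.
Q·(S₀ − S) = 276 × (1200 − 3.28) × 10⁻³ = 330.3 kg/d removed.
P_X = Y_obs · Q(S₀ − S) = 0.2417 × 330.3 = 79.83 kg VSS/d.

P_X ≈ 79.8 kg VSS/d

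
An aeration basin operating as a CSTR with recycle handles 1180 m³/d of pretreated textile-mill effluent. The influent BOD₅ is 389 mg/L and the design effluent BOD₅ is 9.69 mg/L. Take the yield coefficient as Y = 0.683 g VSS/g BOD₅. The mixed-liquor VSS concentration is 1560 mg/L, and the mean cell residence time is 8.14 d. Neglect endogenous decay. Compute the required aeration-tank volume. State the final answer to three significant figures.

With k_d = 0 the design equation reduces to V = Y Q (S₀−S) θ_c / X = 0.683 × 1180 × (389 − 9.69) × 8.14 / 1560 = 1595 m³.

V ≈ 1600 m³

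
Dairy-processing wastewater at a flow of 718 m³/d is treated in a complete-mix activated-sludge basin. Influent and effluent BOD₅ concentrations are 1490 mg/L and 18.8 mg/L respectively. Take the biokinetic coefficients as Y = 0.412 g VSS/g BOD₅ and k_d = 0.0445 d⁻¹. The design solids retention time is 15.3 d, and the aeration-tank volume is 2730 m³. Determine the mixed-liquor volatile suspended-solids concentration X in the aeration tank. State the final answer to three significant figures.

X ≈ 1450 mg/L

Solving the biomass balance for X: X = Y Q (S₀−S) θ_c / [V (1+k_d θ_c)] = 0.412 × 718 × (1490 − 18.8) × 15.3 / [2730 × (1 + 0.0445 × 15.3)] = 1451 mg/L.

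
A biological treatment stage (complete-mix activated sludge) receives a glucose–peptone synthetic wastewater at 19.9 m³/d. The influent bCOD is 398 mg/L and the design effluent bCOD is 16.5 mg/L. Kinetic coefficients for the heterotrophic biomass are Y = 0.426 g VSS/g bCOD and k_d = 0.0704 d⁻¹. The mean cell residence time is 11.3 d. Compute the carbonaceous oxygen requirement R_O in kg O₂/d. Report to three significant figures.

R_O ≈ 5.03 kg O₂/d

Observed yield with endogenous decay: Y_obs = Y / (1 + k_d·θ_c) = 0.426 / (1 + 0.0704 × 11.3) = 0.426 / 1.796 = 0.2373 g VSS/g bCOD.
Q·(S₀ − S) = 19.9 × (398 − 16.5) × 10⁻³ = 7.592 kg/d removed.
Biomass synthesised: P_X = Y_obs × 7.592 = 1.801 kg VSS/d.
Carbonaceous O₂ demand = substrate oxidised − cell-mass equivalent = 7.592 − 1.42 × 1.801 = 5.034 kg O₂/d.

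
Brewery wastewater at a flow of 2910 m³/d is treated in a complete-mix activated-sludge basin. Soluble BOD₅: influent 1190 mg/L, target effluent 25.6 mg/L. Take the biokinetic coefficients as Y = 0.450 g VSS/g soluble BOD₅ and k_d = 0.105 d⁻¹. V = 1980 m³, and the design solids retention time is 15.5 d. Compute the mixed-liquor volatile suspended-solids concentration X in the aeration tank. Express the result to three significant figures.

X ≈ 4540 mg/L

From V·X·(1 + k_d·θ_c) = Y·Q·(S₀ − S)·θ_c: X = 0.450 × 2910 × (1190 − 25.6) × 15.5 / [1980 × (1 + 0.105 × 15.5)] = 4543 mg/L.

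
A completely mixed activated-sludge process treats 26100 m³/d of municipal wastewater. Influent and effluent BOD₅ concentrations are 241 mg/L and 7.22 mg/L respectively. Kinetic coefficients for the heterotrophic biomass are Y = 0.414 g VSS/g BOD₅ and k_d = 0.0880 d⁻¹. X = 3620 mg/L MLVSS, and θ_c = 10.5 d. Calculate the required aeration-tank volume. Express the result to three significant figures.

V ≈ 3810 m³

Rearranging the biomass balance for a CMAS with decay, V = Y·Q·ΔS·θ_c / [X·(1+k_d θ_c)] = 0.414 × 26100 × (241 − 7.22) × 10.5 / [3620 × (1 + 0.0880 × 10.5)] = 2.65×10^7 / 6965 = 3808 m³.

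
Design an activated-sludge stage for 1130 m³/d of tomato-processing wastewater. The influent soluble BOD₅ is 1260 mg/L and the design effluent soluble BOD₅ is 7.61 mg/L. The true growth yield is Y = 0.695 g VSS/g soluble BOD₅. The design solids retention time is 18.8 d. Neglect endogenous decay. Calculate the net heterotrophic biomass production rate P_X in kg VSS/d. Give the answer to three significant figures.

Since k_d ≈ 0, Y_obs = Y = 0.695 g VSS/g soluble BOD₅.
Q·(S₀ − S) = 1130 × (1260 − 7.61) × 10⁻³ = 1415 kg/d removed.
So the net sludge growth is P_X = 0.6950 × 1415 = 983.6 kg VSS/d.

P_X ≈ 984 kg VSS/d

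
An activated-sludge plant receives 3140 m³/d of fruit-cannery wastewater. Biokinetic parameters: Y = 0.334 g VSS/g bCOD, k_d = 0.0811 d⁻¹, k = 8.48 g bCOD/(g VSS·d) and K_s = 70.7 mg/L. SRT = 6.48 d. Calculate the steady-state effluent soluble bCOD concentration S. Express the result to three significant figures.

For a completely mixed reactor with recycle the Lawrence–McCarty relation gives S = K_s·(1 + k_d·θ_c) / [θ_c·(Y·k − k_d) − 1] = 70.7 × (1 + 0.0811 × 6.48) / [6.48 × (0.334 × 8.48 − 0.0811) − 1] = 107.9 / 16.83 = 6.409 mg/L.

S ≈ 6.41 mg/L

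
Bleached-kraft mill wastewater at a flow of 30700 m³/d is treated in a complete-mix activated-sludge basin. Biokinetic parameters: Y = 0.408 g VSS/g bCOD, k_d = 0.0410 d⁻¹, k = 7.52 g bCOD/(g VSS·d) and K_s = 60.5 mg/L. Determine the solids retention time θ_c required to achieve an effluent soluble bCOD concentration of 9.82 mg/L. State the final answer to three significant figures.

Specific growth rate at S = 9.82 mg/L: μ = YkS/(K_s+S) = 0.408·7.52·9.82/(60.5+9.82) = 0.4285 d⁻¹.
Then 1/θ_c = μ − k_d = 0.4285 − 0.0410 = 0.3875 d⁻¹, giving θ_c = 2.581 d.

θ_c ≈ 2.58 d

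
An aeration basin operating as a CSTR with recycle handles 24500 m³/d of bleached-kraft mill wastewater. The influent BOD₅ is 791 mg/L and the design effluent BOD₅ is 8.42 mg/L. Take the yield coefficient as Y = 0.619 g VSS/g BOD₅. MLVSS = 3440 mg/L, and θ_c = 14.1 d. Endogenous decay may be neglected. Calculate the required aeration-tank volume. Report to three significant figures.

V ≈ 48600 m³

V·X = Y·Q·ΔS·θ_c gives V = 0.619 × 24500 × (791 − 8.42) × 14.1 / 3440 = 48646 m³.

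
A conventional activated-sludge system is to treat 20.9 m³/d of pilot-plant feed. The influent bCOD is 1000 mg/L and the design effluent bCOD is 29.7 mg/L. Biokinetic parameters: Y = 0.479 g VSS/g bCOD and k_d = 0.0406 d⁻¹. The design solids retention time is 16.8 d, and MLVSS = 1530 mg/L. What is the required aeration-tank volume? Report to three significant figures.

Rearranging the biomass balance for a CMAS with decay, V = Y·Q·ΔS·θ_c / [X·(1+k_d θ_c)] = 0.479 × 20.9 × (1000 − 29.7) × 16.8 / [1530 × (1 + 0.0406 × 16.8)] = 1.63×10^5 / 2574 = 63.41 m³.

V ≈ 63.4 m³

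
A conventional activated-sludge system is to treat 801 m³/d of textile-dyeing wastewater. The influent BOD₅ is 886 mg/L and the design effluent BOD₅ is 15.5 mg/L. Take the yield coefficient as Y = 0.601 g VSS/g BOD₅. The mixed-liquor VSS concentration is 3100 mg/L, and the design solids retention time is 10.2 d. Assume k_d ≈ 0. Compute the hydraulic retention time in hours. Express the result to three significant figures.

V·X = Y·Q·ΔS·θ_c gives V = 0.601 × 801 × (886 − 15.5) × 10.2 / 3100 = 1379 m³.
Hydraulic retention time τ = V/Q = 1379 / 801 = 1.721 d = 41.31 h.

τ ≈ 41.3 h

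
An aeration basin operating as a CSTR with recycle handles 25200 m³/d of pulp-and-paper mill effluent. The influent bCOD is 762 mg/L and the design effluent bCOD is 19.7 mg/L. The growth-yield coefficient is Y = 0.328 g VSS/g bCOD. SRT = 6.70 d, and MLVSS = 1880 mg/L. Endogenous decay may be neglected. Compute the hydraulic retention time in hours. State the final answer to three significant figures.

τ ≈ 20.8 h

V·X = Y·Q·ΔS·θ_c gives V = 0.328 × 25200 × (762 − 19.7) × 6.70 / 1880 = 21866 m³.
Hydraulic retention time τ = V/Q = 21866 / 25200 = 0.8677 d = 20.82 h.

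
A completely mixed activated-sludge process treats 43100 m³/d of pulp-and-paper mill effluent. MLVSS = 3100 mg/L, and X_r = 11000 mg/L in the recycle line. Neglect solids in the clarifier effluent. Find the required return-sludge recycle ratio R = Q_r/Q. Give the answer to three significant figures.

R ≈ 0.392

Solids balance on the clarifier gives (1+R)X = R·X_r, so R = X/(X_r − X) = 3100 / (11000 − 3100) = 0.3924.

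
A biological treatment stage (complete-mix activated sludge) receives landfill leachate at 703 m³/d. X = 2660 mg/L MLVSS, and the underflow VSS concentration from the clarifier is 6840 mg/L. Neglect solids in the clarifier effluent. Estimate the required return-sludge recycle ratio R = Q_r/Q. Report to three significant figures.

R ≈ 0.636

Mass balance around the secondary clarifier (neglecting effluent solids): R = X / (X_r − X) = 2660 / (6840 − 2660) = 0.6364.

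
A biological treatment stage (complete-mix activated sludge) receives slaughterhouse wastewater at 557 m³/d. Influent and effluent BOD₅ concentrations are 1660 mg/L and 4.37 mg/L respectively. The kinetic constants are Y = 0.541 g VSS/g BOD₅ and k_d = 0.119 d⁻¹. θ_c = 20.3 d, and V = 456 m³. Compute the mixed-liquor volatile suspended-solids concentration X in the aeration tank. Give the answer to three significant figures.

X ≈ 6500 mg/L

X = Y·Q·ΔS·θ_c / [V·(1 + k_d θ_c)] = 0.541 × 557 × (1660 − 4.37) × 20.3 / [456 × (1 + 0.119 × 20.3)] = 6502 mg/L.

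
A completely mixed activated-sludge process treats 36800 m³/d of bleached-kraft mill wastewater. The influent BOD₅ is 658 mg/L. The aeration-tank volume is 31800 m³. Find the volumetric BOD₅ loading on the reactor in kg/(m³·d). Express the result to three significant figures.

L_v ≈ 0.761 kg BOD₅/(m³·d)

Volumetric loading L_v = Q·S₀ / V = 36800 × 658 g/m³ / 31800 m³ = 761.5 g/(m³·d) = 0.7615 kg BOD₅/(m³·d).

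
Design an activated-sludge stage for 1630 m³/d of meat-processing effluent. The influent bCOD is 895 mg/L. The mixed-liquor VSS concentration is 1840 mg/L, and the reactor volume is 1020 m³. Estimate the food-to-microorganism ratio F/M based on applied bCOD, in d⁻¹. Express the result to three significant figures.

F/M ≈ 0.777 d⁻¹

F/M = applied load / biomass = Q·S₀/(V·X) = 1630 × 895 / (1020 × 1840) = 0.7773 d⁻¹.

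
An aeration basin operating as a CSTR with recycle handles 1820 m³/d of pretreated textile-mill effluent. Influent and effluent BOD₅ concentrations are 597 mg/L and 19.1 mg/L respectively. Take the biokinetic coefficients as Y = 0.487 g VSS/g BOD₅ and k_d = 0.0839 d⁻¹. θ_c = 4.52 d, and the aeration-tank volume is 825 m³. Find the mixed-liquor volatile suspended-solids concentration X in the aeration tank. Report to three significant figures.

Solving the biomass balance for X: X = Y Q (S₀−S) θ_c / [V (1+k_d θ_c)] = 0.487 × 1820 × (597 − 19.1) × 4.52 / [825 × (1 + 0.0839 × 4.52)] = 2035 mg/L.

X ≈ 2030 mg/L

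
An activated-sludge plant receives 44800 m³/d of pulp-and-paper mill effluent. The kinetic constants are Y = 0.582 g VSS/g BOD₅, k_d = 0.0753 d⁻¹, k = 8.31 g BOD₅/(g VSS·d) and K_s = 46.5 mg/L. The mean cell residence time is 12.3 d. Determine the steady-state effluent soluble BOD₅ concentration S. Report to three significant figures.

For a completely mixed reactor with recycle the Lawrence–McCarty relation gives S = K_s·(1 + k_d·θ_c) / [θ_c·(Y·k − k_d) − 1] = 46.5 × (1 + 0.0753 × 12.3) / [12.3 × (0.582 × 8.31 − 0.0753) − 1] = 89.57 / 57.56 = 1.556 mg/L.

S ≈ 1.56 mg/L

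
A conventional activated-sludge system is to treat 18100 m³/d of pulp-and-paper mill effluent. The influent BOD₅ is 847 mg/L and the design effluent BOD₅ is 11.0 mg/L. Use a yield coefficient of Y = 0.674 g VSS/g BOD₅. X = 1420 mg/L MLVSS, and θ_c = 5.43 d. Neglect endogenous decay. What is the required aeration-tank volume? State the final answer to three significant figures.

With k_d = 0 the design equation reduces to V = Y Q (S₀−S) θ_c / X = 0.674 × 18100 × (847 − 11.0) × 5.43 / 1420 = 38999 m³.

V ≈ 39000 m³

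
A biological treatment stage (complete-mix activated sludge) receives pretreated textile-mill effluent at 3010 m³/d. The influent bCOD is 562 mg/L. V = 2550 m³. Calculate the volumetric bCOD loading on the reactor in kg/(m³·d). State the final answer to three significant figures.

L_v ≈ 0.663 kg bCOD/(m³·d)

Applied bCOD load per unit volume = Q·S₀/V = (3010 × 562/1000)/2550 = 0.6634 kg bCOD·m⁻³·d⁻¹.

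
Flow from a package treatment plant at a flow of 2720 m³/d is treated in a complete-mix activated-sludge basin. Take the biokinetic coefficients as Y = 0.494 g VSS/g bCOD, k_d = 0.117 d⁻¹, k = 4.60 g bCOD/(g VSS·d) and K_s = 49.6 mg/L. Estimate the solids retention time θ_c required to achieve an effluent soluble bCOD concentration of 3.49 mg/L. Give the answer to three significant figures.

Specific growth rate at S = 3.49 mg/L: μ = YkS/(K_s+S) = 0.494·4.60·3.49/(49.6+3.49) = 0.1494 d⁻¹.
θ_c = 1/(μ − k_d) = 1/(0.1494 − 0.117) = 1/0.03238 = 30.88 d.

θ_c ≈ 30.9 d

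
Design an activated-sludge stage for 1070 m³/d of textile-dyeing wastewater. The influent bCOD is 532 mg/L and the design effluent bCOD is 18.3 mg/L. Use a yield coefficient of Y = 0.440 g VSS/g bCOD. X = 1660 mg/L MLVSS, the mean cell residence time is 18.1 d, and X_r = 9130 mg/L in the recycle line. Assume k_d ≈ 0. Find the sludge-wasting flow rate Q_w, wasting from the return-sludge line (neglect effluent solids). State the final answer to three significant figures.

Q_w ≈ 26.5 m³/d

Biomass mass balance (decay neglected): V·X = Y·Q·(S₀ − S)·θ_c, so V = 0.440 × 1070 × (532 − 18.3) × 18.1 / 1660 = 2637 m³.
θ_c = V·X/(Q_w·X_r) when wasting from the recycle, so Q_w = V·X/(θ_c·X_r) = 2637 × 1660 / (18.1 × 9130) = 26.49 m³/d.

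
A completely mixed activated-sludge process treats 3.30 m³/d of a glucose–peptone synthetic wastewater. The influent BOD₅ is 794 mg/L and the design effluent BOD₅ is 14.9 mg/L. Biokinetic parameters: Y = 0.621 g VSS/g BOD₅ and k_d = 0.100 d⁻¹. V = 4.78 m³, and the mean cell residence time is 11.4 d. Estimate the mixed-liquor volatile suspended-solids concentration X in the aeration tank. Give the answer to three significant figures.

Solving the biomass balance for X: X = Y Q (S₀−S) θ_c / [V (1+k_d θ_c)] = 0.621 × 3.30 × (794 − 14.9) × 11.4 / [4.78 × (1 + 0.100 × 11.4)] = 1779 mg/L.

X ≈ 1780 mg/L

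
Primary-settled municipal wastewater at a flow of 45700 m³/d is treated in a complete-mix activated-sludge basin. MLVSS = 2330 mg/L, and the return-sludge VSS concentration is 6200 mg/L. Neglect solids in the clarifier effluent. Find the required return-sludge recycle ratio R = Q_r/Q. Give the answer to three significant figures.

Mass balance around the secondary clarifier (neglecting effluent solids): R = X / (X_r − X) = 2330 / (6200 − 2330) = 0.6021.

R ≈ 0.602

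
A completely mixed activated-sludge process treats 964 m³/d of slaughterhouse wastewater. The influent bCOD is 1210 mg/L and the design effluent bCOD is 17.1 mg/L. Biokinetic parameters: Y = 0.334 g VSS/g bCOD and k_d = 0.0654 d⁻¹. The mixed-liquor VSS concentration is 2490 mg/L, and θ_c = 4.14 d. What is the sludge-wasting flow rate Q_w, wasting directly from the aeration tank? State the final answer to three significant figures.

Q_w ≈ 121 m³/d

Rearranging the biomass balance for a CMAS with decay, V = Y·Q·ΔS·θ_c / [X·(1+k_d θ_c)] = 0.334 × 964 × (1210 − 17.1) × 4.14 / [2490 × (1 + 0.0654 × 4.14)] = 1.59×10^6 / 3164 = 502.5 m³.
With mixed-liquor wasting, θ_c = V/Q_w, so Q_w = V/θ_c = 502.5/4.14 = 121.4 m³/d.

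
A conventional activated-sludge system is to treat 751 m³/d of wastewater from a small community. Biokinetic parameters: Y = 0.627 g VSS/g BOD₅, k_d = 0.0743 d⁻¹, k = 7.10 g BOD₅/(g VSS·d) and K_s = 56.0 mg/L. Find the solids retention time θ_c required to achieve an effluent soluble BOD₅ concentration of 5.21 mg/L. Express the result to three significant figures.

θ_c ≈ 3.28 d

At the target effluent, Y k S/(K_s+S) = 0.627×7.10×5.21/61.21 = 0.3789 d⁻¹.
1/θ_c = 0.3789 − 0.0743 = 0.3046 d⁻¹, so θ_c = 3.283 d.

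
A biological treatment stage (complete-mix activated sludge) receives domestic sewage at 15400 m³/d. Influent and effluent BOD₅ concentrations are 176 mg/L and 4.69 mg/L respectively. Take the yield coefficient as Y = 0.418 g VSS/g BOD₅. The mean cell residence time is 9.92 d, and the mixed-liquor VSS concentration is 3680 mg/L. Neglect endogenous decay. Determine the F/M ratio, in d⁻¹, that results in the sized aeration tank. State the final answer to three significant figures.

With k_d = 0 the design equation reduces to V = Y Q (S₀−S) θ_c / X = 0.418 × 15400 × (176 − 4.69) × 9.92 / 3680 = 2973 m³.
F/M = applied load / biomass = Q·S₀/(V·X) = 15400 × 176 / (2973 × 3680) = 0.2478 d⁻¹.

F/M ≈ 0.248 d⁻¹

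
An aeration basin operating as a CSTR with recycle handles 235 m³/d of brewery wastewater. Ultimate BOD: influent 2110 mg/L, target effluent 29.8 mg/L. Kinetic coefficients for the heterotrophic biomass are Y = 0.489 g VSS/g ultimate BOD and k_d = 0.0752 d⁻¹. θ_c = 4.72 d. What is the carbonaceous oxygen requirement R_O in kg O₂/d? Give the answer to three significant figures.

Observed yield with endogenous decay: Y_obs = Y / (1 + k_d·θ_c) = 0.489 / (1 + 0.0752 × 4.72) = 0.489 / 1.355 = 0.3609 g VSS/g ultimate BOD.
Substrate removed = Q·(S₀ − S) = 235 m³/d × (2110 − 29.8) g/m³ = 4.89×10^5 g/d = 488.8 kg/d.
Biomass synthesised: P_X = Y_obs × 488.8 = 176.4 kg VSS/d.
R_O = Q·(S₀ − S) − 1.42·P_X = 488.8 − 1.42 × 176.4 = 238.3 kg O₂/d.

R_O ≈ 238 kg O₂/d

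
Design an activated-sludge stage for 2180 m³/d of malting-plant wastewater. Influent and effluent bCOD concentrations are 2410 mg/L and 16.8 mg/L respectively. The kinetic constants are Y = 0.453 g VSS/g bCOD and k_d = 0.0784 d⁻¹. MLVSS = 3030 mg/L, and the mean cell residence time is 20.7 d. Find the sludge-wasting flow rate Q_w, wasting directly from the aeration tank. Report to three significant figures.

Steady-state biomass mass balance: V·X·(1 + k_d·θ_c) = Y·Q·(S₀ − S)·θ_c, so V = 0.453 × 2180 × (2410 − 16.8) × 20.7 / [3030 × (1 + 0.0784 × 20.7)] = 4.89×10^7 / 7947 = 6156 m³.
With mixed-liquor wasting, θ_c = V/Q_w, so Q_w = V/θ_c = 6156/20.7 = 297.4 m³/d.

Q_w ≈ 297 m³/d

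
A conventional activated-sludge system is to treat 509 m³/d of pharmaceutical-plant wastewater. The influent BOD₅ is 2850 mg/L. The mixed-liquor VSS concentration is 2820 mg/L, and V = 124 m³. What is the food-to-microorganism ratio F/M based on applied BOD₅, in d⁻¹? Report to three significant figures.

F/M ≈ 4.15 d⁻¹

Food-to-microorganism ratio F/M = Q S₀ / (V X) = 509 × 2850 / (124.0 × 2820) = 4.149 d⁻¹.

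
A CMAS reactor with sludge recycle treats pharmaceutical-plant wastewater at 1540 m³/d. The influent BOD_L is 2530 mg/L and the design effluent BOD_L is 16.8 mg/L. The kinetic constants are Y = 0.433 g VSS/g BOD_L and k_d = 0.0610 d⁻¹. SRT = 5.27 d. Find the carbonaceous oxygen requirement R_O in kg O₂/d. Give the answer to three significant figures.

R_O ≈ 2070 kg O₂/d

Y_obs = Y / (1 + k_d θ_c) = 0.433 / (1 + 0.0610 × 5.27) = 0.433 / 1.321 = 0.3277.
ΔS = 2530 − 16.8 = 2513 mg/L, so the substrate removal rate is 1540 × 2513/1000 = 3870 kg BOD_L/d.
Biomass synthesised: P_X = Y_obs × 3870 = 1268 kg VSS/d.
R_O = Q·(S₀ − S) − 1.42·P_X = 3870 − 1.42 × 1268 = 2070 kg O₂/d.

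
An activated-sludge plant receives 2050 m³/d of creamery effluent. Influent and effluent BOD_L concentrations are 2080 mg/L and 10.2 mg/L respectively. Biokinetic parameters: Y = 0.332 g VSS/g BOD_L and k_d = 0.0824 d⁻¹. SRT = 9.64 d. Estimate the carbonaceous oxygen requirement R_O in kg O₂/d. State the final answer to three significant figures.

R_O ≈ 3130 kg O₂/d

Y_obs = Y / (1 + k_d θ_c) = 0.332 / (1 + 0.0824 × 9.64) = 0.332 / 1.794 = 0.1850.
Mass of BOD_L removed per day: Q(S₀ − S) = 2050 × 2070 g/m³ = 4243 kg/d.
Biomass synthesised: P_X = Y_obs × 4243 = 785.1 kg VSS/d.
Carbonaceous O₂ demand = substrate oxidised − cell-mass equivalent = 4243 − 1.42 × 785.1 = 3128 kg O₂/d.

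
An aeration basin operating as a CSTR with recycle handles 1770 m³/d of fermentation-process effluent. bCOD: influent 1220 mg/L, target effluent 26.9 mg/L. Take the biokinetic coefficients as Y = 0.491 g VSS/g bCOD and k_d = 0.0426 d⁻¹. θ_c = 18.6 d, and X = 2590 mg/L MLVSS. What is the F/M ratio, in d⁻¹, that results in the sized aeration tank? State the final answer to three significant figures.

Steady-state biomass mass balance: V·X·(1 + k_d·θ_c) = Y·Q·(S₀ − S)·θ_c, so V = 0.491 × 1770 × (1220 − 26.9) × 18.6 / [2590 × (1 + 0.0426 × 18.6)] = 1.93×10^7 / 4642 = 4155 m³.
F/M = Q·S₀ / (V·X) = 1770 × 1220 / (4155 × 2590) = 0.2007 g bCOD·(g VSS·d)⁻¹.

F/M ≈ 0.201 d⁻¹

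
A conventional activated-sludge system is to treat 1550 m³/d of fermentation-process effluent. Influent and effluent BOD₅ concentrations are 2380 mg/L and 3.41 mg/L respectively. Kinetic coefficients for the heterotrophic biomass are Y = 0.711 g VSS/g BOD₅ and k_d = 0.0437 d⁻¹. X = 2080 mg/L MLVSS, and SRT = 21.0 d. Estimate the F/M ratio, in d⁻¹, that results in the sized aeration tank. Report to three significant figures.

F/M ≈ 0.129 d⁻¹

From the SRT design equation V = Y Q (S₀−S) θ_c / [X (1 + k_d θ_c)] = 0.711 × 1550 × (2380 − 3.41) × 21.0 / [2080 × (1 + 0.0437 × 21.0)] = 5.5×10^7 / 3989 = 13789 m³.
F/M = Q·S₀ / (V·X) = 1550 × 2380 / (13789 × 2080) = 0.1286 g BOD₅·(g VSS·d)⁻¹.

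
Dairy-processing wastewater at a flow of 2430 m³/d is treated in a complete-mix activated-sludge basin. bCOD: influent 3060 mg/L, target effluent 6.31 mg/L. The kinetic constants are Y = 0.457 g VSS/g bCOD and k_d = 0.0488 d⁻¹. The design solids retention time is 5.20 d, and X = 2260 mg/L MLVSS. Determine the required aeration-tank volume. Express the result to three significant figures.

V ≈ 6220 m³

Rearranging the biomass balance for a CMAS with decay, V = Y·Q·ΔS·θ_c / [X·(1+k_d θ_c)] = 0.457 × 2430 × (3060 − 6.31) × 5.20 / [2260 × (1 + 0.0488 × 5.20)] = 1.76×10^7 / 2833 = 6223 m³.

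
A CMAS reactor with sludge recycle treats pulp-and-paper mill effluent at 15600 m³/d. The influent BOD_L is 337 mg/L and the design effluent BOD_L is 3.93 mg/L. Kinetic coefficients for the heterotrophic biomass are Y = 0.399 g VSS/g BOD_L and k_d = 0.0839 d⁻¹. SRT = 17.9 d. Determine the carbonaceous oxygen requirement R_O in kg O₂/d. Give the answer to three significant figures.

R_O ≈ 4020 kg O₂/d

Observed yield with endogenous decay: Y_obs = Y / (1 + k_d·θ_c) = 0.399 / (1 + 0.0839 × 17.9) = 0.399 / 2.502 = 0.1595 g VSS/g BOD_L.
Q·(S₀ − S) = 15600 × (337 − 3.93) × 10⁻³ = 5196 kg/d removed.
Net sludge production P_X = 0.1595 × 5196 = 828.7 kg VSS/d.
R_O = Q·ΔS − 1.42 P_X = 5196 − 1177 = 4019 kg O₂/d.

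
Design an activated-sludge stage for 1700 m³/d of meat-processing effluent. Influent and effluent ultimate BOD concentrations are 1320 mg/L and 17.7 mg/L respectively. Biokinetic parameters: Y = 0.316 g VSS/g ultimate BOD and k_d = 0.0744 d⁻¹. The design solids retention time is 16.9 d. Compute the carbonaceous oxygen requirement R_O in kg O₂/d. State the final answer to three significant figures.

Correct the yield for decay: Y_obs = Y/(1 + k_d θ_c) = 0.316 / (1 + 0.0744 × 16.9) = 0.316 / 2.257 = 0.1400.
Q·(S₀ − S) = 1700 × (1320 − 17.7) × 10⁻³ = 2214 kg/d removed.
P_X = Y_obs·Q·(S₀ − S) = 0.1400 × 2214 = 309.9 kg VSS/d.
R_O = Q·ΔS − 1.42 P_X = 2214 − 440.1 = 1774 kg O₂/d.

R_O ≈ 1770 kg O₂/d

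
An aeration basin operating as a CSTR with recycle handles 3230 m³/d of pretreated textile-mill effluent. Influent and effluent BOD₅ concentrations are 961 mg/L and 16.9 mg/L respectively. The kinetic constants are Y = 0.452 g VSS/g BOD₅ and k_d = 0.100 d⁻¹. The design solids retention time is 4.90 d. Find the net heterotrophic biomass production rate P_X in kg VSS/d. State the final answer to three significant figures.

Observed yield with endogenous decay: Y_obs = Y / (1 + k_d·θ_c) = 0.452 / (1 + 0.100 × 4.90) = 0.452 / 1.490 = 0.3034 g VSS/g BOD₅.
Q·(S₀ − S) = 3230 × (961 − 16.9) × 10⁻³ = 3049 kg/d removed.
Biomass produced: P_X = Y_obs·Q·ΔS = 0.3034 × 3049 ≈ 925.1 kg VSS/d.

P_X ≈ 925 kg VSS/d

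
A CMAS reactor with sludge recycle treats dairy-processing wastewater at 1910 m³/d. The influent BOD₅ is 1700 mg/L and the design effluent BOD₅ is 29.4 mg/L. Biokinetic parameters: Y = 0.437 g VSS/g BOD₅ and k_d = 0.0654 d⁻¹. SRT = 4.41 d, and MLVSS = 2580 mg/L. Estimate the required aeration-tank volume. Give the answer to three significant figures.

Steady-state biomass mass balance: V·X·(1 + k_d·θ_c) = Y·Q·(S₀ − S)·θ_c, so V = 0.437 × 1910 × (1700 − 29.4) × 4.41 / [2580 × (1 + 0.0654 × 4.41)] = 6.15×10^6 / 3324 = 1850 m³.

V ≈ 1850 m³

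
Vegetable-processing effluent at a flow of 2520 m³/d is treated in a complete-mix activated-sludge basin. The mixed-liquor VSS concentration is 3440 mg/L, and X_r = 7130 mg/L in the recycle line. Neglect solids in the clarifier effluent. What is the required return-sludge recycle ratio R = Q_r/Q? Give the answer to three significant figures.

Solids balance on the clarifier gives (1+R)X = R·X_r, so R = X/(X_r − X) = 3440 / (7130 − 3440) = 0.9322.

R ≈ 0.932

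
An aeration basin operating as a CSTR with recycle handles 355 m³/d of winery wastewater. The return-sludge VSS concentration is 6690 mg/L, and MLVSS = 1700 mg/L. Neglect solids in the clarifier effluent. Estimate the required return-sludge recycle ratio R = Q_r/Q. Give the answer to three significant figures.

R ≈ 0.341

R = Q_r/Q = X/(X_r − X) = 1700 / (6690 − 1700) = 0.3407.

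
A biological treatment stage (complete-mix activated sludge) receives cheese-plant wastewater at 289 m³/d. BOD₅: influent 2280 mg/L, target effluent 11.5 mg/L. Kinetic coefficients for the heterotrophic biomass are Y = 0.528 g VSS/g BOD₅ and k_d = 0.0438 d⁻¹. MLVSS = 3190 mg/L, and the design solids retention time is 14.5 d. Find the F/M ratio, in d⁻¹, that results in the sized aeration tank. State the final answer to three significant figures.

F/M ≈ 0.215 d⁻¹

Rearranging the biomass balance for a CMAS with decay, V = Y·Q·ΔS·θ_c / [X·(1+k_d θ_c)] = 0.528 × 289 × (2280 − 11.5) × 14.5 / [3190 × (1 + 0.0438 × 14.5)] = 5.02×10^6 / 5216 = 962.3 m³.
Food-to-microorganism ratio F/M = Q S₀ / (V X) = 289 × 2280 / (962.3 × 3190) = 0.2147 d⁻¹.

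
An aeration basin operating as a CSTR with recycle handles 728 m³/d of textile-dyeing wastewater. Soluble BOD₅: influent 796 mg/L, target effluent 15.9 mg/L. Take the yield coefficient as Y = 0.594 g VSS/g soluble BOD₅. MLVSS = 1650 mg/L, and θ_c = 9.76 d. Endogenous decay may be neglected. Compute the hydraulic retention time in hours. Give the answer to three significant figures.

With k_d = 0 the design equation reduces to V = Y Q (S₀−S) θ_c / X = 0.594 × 728 × (796 − 15.9) × 9.76 / 1650 = 1995 m³.
HRT = V/Q = 1995 m³ / 728 m³·d⁻¹ = 2.741 d × 24 = 65.78 h.

τ ≈ 65.8 h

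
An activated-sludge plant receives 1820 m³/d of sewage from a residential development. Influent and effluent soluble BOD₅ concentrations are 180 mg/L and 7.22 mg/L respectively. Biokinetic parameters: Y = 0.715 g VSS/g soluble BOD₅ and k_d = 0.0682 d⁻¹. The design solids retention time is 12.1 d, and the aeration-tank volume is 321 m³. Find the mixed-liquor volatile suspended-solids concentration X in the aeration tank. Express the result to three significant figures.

X ≈ 4640 mg/L

Solving the biomass balance for X: X = Y Q (S₀−S) θ_c / [V (1+k_d θ_c)] = 0.715 × 1820 × (180 − 7.22) × 12.1 / [321 × (1 + 0.0682 × 12.1)] = 4643 mg/L.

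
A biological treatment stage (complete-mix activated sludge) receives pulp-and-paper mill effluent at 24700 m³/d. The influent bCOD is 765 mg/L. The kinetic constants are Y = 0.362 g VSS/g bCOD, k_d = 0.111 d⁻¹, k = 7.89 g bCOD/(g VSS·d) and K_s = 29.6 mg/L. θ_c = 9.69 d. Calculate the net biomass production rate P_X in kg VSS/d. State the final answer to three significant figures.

P_X ≈ 3290 kg VSS/d

From the Monod/SRT balance for a CMAS, S = K_s·(1+k_d θ_c)/[θ_c·(Y k − k_d) − 1] = 29.6 × (1 + 0.111 × 9.69) / [9.69 × (0.362 × 7.89 − 0.111) − 1] = 61.44 / 25.60 = 2.400 mg/L.
Observed yield with endogenous decay: Y_obs = Y / (1 + k_d·θ_c) = 0.362 / (1 + 0.111 × 9.69) = 0.362 / 2.076 = 0.1744 g VSS/g bCOD.
Q·(S₀ − S) = 24700 × (765 − 2.40) × 10⁻³ = 18836 kg/d removed.
Biomass produced: P_X = Y_obs·Q·ΔS = 0.1744 × 18836 ≈ 3285 kg VSS/d.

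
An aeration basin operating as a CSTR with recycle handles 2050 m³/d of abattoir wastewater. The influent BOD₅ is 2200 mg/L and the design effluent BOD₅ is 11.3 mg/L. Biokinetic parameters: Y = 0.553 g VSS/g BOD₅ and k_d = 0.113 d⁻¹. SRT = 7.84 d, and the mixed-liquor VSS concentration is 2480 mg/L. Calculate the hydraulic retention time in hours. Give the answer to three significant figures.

τ ≈ 48.7 h

Steady-state biomass mass balance: V·X·(1 + k_d·θ_c) = Y·Q·(S₀ − S)·θ_c, so V = 0.553 × 2050 × (2200 − 11.3) × 7.84 / [2480 × (1 + 0.113 × 7.84)] = 1.95×10^7 / 4677 = 4159 m³.
Hydraulic retention time τ = V/Q = 4159 / 2050 = 2.029 d = 48.69 h.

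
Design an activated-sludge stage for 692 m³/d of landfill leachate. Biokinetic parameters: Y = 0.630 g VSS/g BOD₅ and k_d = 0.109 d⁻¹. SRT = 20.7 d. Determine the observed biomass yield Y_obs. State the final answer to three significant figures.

Y_obs ≈ 0.193 g VSS/g BOD₅

Y_obs = Y / (1 + k_d θ_c) = 0.630 / (1 + 0.109 × 20.7) = 0.630 / 3.256 = 0.1935.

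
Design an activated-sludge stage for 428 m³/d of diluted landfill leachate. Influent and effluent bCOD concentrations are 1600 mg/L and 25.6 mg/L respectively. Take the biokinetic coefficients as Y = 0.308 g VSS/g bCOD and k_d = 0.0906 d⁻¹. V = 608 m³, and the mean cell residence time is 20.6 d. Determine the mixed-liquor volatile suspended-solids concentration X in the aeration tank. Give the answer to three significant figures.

X ≈ 2450 mg/L

From V·X·(1 + k_d·θ_c) = Y·Q·(S₀ − S)·θ_c: X = 0.308 × 428 × (1600 − 25.6) × 20.6 / [608 × (1 + 0.0906 × 20.6)] = 2453 mg/L.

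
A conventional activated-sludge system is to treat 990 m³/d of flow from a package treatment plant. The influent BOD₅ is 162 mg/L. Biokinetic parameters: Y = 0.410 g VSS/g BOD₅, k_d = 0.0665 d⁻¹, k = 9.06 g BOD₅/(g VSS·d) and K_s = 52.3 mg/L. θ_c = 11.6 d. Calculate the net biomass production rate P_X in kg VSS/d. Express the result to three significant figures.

P_X ≈ 36.6 kg VSS/d

Effluent substrate depends only on kinetics and SRT: S = K_s(1 + k_d θ_c) / [θ_c(Yk − k_d) − 1] = 52.3 × (1 + 0.0665 × 11.6) / [11.6 × (0.410 × 9.06 − 0.0665) − 1] = 92.64 / 41.32 = 2.242 mg/L.
Correct the yield for decay: Y_obs = Y/(1 + k_d θ_c) = 0.410 / (1 + 0.0665 × 11.6) = 0.410 / 1.771 = 0.2315.
Q·(S₀ − S) = 990 × (162 − 2.24) × 10⁻³ = 158.2 kg/d removed.
Biomass produced: P_X = Y_obs·Q·ΔS = 0.2315 × 158.2 ≈ 36.61 kg VSS/d.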